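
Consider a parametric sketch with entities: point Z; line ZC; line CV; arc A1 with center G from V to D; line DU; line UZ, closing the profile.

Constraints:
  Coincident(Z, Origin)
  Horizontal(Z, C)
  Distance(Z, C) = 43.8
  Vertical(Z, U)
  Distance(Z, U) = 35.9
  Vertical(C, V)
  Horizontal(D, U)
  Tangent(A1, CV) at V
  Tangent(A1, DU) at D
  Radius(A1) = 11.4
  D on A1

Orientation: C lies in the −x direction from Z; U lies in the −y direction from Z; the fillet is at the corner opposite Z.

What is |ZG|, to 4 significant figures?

40.62

Z is at the origin; Z and C share the same y with |ZC| = 43.8 and C on the −x side, so C = (-43.80, 0.000). Z and U share the same x with |ZU| = 35.9 and U on the −y side, so U = (0.000, -35.90). The virtual corner opposite Z is at (-43.80, -35.90). The tangent condition forces GV to be normal to CV and the tangent condition forces GD to be normal to DU, with radius 11.4, so the center G sits 11.4 in from both sides at G = (-32.40, -24.50). Then |ZG| = |G − Z| = 40.62.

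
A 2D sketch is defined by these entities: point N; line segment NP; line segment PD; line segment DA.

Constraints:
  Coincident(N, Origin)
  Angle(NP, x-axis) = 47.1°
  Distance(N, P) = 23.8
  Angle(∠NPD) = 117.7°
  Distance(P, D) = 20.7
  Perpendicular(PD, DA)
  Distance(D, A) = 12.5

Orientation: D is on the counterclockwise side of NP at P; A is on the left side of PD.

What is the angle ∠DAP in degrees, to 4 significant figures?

58.87°

N is at the origin; NP runs at 47.1° with length 23.8, so P = 23.8·(cos 47.1°, sin 47.1°) = (16.20, 17.43). ∠NPD = 117.7°, so PD runs at 47.1° + (180° − 117.7°) = 109.4° from the x-axis; with |PD| = 20.7, D = P + 20.7·(cos 109.4°, sin 109.4°) = (9.325, 36.96). The perpendicularity gives DA at right angles to PD; with |DA| = 12.5 on the left of PD, A = D + 12.5·(-0.9432, -0.3322) = (-2.465, 32.81). Then cos ∠DAP = AD·AP / (|AD||AP|), giving 58.87°.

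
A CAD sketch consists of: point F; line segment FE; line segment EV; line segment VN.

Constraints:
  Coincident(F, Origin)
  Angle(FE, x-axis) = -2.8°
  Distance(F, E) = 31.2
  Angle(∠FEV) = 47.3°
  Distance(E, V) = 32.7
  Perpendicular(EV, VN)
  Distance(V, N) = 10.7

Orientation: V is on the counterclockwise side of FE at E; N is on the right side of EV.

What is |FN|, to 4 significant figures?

35.55

F is at the origin; FE runs at -2.8° with length 31.2, so E = 31.2·(cos -2.8°, sin -2.8°) = (31.16, -1.524). ∠FEV = 47.3°, so EV runs at -2.8° + (180° − 47.3°) = 129.9° from the x-axis; with |EV| = 32.7, V = E + 32.7·(cos 129.9°, sin 129.9°) = (10.19, 23.56). EV is perpendicular to VN; with |VN| = 10.7 on the right of EV, N = V + 10.7·(0.7672, 0.6414) = (18.40, 30.43). Then |FN| = |N − F| = 35.55.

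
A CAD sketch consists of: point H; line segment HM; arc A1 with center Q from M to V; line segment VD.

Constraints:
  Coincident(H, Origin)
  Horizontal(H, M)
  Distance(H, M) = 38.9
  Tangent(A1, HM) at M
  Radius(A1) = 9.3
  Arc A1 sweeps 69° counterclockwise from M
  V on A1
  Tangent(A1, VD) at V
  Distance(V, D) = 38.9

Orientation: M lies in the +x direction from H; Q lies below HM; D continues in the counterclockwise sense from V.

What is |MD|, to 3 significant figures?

48.0

H is at the origin; HM is horizontal with |HM| = 38.9 and M on the +x side, so M = (38.9, 0.00). Tangency of A1 to HM means the radius QM is perpendicular to HM, so Q = M + (0, -9.3) = (38.9, -9.30). On A1, M sits at bearing 90° from Q; a 69° counterclockwise sweep puts V at bearing 159°, so V = Q + 9.3·(cos 159°, sin 159°) = (30.2, -5.97). Tangency of A1 to VD means the radius QV is perpendicular to VD, so VD runs along (−sin 159°, cos 159°); with |VD| = 38.9, D = (16.3, -42.3). Then |MD| = |D − M| = 48.0.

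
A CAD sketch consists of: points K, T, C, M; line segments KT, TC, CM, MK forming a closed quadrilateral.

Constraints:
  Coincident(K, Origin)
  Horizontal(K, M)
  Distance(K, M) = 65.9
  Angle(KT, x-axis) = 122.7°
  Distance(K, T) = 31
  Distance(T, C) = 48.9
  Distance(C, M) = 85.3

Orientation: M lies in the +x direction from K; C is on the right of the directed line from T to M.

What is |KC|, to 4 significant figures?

28.03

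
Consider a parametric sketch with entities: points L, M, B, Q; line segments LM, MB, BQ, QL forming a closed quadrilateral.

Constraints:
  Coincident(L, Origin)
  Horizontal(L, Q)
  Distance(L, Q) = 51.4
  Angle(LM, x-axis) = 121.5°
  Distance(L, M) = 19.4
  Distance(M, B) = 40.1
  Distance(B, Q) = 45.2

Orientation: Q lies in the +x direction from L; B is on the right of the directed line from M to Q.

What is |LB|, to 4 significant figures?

20.71

Checks: |MB| = 40.10 ✓; |BQ| = 45.20 ✓.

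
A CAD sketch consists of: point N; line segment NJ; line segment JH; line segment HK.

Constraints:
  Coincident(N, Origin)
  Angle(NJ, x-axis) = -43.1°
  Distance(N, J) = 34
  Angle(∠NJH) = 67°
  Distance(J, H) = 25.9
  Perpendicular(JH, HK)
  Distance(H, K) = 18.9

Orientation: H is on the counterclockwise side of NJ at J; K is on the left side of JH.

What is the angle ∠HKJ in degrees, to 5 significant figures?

53.881°

N is at the origin; NJ runs at -43.1° with length 34.0, so J = 34.0·(cos -43.1°, sin -43.1°) = (24.826, -23.231). ∠NJH = 67.0°, so JH runs at -43.1° + (180° − 67.0°) = 69.900° from the x-axis; with |JH| = 25.9, H = J + 25.9·(cos 69.900°, sin 69.900°) = (33.726, 1.0912). JH is perpendicular to HK; with |HK| = 18.9 on the left of JH, K = H + 18.9·(-0.93909, 0.34366) = (15.977, 7.5864). Then cos ∠HKJ = KH·KJ / (|KH||KJ|), giving 53.881°.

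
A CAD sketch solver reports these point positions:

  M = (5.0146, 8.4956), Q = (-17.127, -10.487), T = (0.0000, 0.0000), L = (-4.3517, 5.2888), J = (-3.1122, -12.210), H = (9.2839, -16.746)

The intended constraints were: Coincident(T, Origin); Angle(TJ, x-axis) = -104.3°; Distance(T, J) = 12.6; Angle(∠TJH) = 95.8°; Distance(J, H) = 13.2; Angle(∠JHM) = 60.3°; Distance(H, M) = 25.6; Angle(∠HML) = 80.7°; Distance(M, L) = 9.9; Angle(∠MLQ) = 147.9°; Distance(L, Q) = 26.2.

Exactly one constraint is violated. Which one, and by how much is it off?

Distance(L, Q) = 26.2 — off by 5.90.

T = (0.00, 0.00) ✓; TJ at -104.3° ✓; |TJ| = 12.60 ✓; ∠TJH = 95.80° ✓; |JH| = 13.20 ✓; ∠JHM = 60.30° ✓; |HM| = 25.60 ✓; ∠HML = 80.70° ✓; |ML| = 9.900 ✓; ∠MLQ = 147.9° ✓; |LQ| = 20.30 ✗.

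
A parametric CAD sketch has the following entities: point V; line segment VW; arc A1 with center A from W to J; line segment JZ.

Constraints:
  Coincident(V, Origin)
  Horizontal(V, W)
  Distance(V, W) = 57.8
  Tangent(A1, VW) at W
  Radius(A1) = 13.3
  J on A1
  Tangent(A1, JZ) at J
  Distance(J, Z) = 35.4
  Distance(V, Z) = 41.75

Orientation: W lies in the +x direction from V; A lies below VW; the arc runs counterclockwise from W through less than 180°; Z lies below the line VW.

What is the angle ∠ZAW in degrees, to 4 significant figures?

121.4°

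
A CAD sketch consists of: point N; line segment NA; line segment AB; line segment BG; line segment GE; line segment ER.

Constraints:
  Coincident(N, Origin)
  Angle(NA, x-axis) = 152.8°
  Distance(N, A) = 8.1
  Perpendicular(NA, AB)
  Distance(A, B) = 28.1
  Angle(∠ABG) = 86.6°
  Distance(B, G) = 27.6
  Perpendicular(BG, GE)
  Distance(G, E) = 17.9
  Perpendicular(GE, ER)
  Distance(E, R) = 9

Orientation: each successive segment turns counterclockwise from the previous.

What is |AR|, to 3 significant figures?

19.7

N is at the origin; NA runs at 152.8° with length 8.1, so A = (-7.20, 3.70). NA is perpendicular to AB, so AB runs at -117°; with |AB| = 28.1, B = (-20.0, -21.3). ∠ABG = 86.6° gives BG at -23.8° from the x-axis; with |BG| = 27.6, G = (5.20, -32.4). The perpendicularity gives GE at right angles to BG, so GE runs at 66.2°; with |GE| = 17.9, E = (12.4, -16.1). The perpendicularity gives ER at right angles to GE, so ER runs at 156°; with |ER| = 9.0, R = (4.19, -12.4). Then |AR| = |R − A| = 19.7.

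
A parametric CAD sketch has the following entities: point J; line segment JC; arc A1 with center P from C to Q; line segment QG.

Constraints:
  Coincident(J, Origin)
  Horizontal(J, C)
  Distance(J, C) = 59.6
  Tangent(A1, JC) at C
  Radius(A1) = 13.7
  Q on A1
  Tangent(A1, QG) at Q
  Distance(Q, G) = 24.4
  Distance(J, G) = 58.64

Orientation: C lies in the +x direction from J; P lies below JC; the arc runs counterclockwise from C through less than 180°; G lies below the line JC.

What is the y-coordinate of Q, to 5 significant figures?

-13.198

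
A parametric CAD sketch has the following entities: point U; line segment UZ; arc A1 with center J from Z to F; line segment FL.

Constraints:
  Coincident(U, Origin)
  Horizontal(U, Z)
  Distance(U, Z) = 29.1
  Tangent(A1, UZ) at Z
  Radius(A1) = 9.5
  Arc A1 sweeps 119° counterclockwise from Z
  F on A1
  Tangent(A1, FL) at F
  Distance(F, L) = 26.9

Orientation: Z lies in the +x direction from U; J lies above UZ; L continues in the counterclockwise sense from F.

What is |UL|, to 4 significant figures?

44.83

On A1, Z sits at bearing -90° from J; a 119° counterclockwise sweep puts F at bearing 29°, so F = J + 9.5·(cos 29°, sin 29°) = (37.41, 14.11). A1 meets FL tangentially, so JF is at right angles to FL, so FL runs along (−sin 29°, cos 29°); with |FL| = 26.9, L = (24.37, 37.63). Then |UL| = |L − U| = 44.83.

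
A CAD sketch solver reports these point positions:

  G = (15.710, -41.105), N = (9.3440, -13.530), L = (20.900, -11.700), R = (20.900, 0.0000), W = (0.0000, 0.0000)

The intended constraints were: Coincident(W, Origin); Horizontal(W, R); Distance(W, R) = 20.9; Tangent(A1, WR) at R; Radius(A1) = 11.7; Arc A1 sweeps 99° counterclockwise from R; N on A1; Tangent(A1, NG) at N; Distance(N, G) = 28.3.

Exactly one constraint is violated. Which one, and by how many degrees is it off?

Tangent(A1, NG) at N — off by 4.00°.

W = (0.00, 0.00) ✓; W.y = 0.00, R.y = 0.00 ✓; |WR| = 20.90 ✓; ∠(LR, RW) = 90.00° ✓; |LR| = 11.70 ✓; bearing(L→N) − bearing(L→R) = 99.00° ✓; |LN| = 11.70 ✓; ∠(LN, NG) = 86.00° ✗; |NG| = 28.30 ✓.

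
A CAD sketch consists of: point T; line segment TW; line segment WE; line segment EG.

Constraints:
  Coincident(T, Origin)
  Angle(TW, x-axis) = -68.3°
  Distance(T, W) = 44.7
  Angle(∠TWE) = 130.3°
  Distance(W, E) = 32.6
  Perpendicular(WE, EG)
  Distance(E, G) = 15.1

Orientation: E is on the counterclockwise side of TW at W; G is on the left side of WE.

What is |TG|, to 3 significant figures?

64.4

T is at the origin; TW runs at -68.3° with length 44.7, so W = 44.7·(cos -68.3°, sin -68.3°) = (16.5, -41.5). ∠TWE = 130.3°, so WE runs at -68.3° + (180° − 130.3°) = -18.6° from the x-axis; with |WE| = 32.6, E = W + 32.6·(cos -18.6°, sin -18.6°) = (47.4, -51.9). WE is perpendicular to EG; with |EG| = 15.1 on the left of WE, G = E + 15.1·(0.319, 0.948) = (52.2, -37.6). Then |TG| = |G − T| = 64.4.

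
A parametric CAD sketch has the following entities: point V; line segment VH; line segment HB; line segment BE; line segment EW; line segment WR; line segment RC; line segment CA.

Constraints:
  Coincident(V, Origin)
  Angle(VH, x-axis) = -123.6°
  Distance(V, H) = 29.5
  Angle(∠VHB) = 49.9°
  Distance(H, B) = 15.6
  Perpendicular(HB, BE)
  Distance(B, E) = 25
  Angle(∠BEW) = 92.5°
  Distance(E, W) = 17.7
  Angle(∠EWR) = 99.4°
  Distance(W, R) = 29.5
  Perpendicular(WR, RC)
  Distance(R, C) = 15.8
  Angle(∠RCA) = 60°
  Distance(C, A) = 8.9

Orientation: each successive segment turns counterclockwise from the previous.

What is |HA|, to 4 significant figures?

4.996

V is at the origin; VH runs at -123.6° with length 29.5, so H = (-16.33, -24.57). ∠VHB = 49.9° gives HB at 6.500° from the x-axis; with |HB| = 15.6, B = (-0.8253, -22.81). HB ⟂ BE, so BE runs at 96.50°; with |BE| = 25.0, E = (-3.655, 2.034). ∠BEW = 92.5° gives EW at -176.0° from the x-axis; with |EW| = 17.7, W = (-21.31, 0.7994). ∠EWR = 99.4° gives WR at -95.40° from the x-axis; with |WR| = 29.5, R = (-24.09, -28.57). The perpendicularity gives RC at right angles to WR, so RC runs at -5.400°; with |RC| = 15.8, C = (-8.359, -30.06). ∠RCA = 60.0° gives CA at 114.6° from the x-axis; with |CA| = 8.9, A = (-12.06, -21.96). Then |HA| = |A − H| = 4.996.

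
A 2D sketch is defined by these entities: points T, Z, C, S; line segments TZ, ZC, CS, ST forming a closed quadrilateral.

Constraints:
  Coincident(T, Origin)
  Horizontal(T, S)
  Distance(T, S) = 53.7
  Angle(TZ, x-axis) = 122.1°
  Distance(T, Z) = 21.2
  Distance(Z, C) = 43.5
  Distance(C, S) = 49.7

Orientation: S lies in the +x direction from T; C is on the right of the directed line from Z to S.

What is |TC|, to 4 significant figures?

22.46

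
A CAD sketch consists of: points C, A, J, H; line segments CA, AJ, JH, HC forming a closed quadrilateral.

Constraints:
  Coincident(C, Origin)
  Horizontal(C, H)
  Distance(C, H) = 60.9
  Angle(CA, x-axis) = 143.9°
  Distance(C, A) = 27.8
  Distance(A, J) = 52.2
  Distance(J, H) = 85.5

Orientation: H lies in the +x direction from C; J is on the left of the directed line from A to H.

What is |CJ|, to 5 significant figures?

62.350

C is at the origin; CH is horizontal with |CH| = 60.9 and H in +x, so H = (60.9, 0). CA runs at 143.9° with |CA| = 27.8, so A = (-22.462, 16.380). J is determined by |AJ| = 52.2 and |JH| = 85.5 together: it lies at the intersection of circle(A, 52.2) and circle(H, 85.5). With |AH| = 84.956, the foot of the radical line on AH is 15.491 from A and the perpendicular offset is √(52.2² − 15.491²) = 49.848. Taking the left-of-AH solution: J = (2.3492, 62.306).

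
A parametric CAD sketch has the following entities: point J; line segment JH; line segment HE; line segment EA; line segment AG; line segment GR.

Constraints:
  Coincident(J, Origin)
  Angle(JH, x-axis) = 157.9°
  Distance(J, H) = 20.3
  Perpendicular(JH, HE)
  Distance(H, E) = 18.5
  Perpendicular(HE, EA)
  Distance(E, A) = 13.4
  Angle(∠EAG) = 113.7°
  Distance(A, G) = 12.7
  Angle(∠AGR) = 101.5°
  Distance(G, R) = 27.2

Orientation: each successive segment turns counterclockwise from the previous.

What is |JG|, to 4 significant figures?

7.102

HE ⟂ EA, so EA runs at -22.10°; with |EA| = 13.4, A = (-13.35, -14.54). ∠EAG = 113.7° gives AG at 44.20° from the x-axis; with |AG| = 12.7, G = (-4.248, -5.691). Then |JG| = |G − J| = 7.102.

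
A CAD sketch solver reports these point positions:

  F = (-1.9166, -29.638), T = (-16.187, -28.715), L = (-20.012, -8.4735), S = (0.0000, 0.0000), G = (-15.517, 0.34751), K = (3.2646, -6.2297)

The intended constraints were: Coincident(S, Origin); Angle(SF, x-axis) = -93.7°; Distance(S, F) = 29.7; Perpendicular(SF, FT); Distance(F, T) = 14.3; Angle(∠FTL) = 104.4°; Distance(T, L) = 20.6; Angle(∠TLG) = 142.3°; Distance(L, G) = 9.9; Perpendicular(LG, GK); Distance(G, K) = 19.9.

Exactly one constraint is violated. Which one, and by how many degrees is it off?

Perpendicular(LG, GK) — off by 7.70°.

S = (0.00, 0.00) ✓; SF at -93.70° ✓; |SF| = 29.70 ✓; ∠(SF, FT) = 90.00° ✓; |FT| = 14.30 ✓; ∠FTL = 104.4° ✓; |TL| = 20.60 ✓; ∠TLG = 142.3° ✓; |LG| = 9.900 ✓; ∠(LG, GK) = 82.30° ✗; |GK| = 19.90 ✓.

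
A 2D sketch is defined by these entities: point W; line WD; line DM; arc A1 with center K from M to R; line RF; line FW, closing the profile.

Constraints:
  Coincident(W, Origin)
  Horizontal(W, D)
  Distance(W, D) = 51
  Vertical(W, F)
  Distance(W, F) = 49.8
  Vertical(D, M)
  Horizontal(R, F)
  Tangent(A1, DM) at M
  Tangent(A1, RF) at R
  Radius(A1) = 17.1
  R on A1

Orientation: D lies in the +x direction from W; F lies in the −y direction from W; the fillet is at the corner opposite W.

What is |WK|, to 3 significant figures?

47.1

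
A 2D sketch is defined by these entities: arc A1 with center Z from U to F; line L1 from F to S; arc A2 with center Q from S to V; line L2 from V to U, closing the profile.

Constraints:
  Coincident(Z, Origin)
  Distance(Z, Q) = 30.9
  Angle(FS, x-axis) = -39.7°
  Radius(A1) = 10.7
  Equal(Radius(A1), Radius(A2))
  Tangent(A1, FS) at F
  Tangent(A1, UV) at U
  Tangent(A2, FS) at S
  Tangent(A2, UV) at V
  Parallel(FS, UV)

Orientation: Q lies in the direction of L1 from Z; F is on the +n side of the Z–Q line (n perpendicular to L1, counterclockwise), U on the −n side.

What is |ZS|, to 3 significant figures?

32.7

The slot axis is L1's direction at -39.7°, so u = (cos -39.7°, sin -39.7°) = (0.769, -0.639) and n = (−sin -39.7°, cos -39.7°) = (0.639, 0.769). Z is at the origin and Q lies 30.9 along u from Z, so Q = 30.9·u = (23.8, -19.7). Tangency of A1 to both parallel lines with radius 10.7 puts F and U at Z ± 10.7·n: F = (6.83, 8.23), U = (-6.83, -8.23). Equal radii place S and V the same way about Q: S = Q + 10.7·n = (30.6, -11.5), V = Q − 10.7·n = (16.9, -28.0). Then |ZS| = |S − Z| = 32.7.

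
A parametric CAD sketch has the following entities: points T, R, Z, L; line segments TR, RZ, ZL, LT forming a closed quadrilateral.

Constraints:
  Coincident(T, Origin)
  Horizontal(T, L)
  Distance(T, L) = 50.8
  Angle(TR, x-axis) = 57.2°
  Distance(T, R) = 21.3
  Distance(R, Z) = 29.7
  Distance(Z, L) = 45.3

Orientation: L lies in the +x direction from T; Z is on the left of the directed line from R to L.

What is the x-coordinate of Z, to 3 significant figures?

30.7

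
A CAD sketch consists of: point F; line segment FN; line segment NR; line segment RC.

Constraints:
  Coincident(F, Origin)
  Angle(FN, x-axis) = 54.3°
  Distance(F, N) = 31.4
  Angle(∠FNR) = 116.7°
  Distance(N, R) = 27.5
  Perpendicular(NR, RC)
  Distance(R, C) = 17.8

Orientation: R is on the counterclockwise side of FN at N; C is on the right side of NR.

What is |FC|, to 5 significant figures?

61.917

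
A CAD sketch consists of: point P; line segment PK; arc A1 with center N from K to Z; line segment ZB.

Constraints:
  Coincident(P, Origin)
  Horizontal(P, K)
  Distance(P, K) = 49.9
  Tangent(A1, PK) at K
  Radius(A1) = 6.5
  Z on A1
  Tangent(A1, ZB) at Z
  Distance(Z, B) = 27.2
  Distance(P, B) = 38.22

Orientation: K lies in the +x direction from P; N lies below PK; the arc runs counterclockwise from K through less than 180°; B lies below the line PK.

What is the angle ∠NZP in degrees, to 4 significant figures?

148.4°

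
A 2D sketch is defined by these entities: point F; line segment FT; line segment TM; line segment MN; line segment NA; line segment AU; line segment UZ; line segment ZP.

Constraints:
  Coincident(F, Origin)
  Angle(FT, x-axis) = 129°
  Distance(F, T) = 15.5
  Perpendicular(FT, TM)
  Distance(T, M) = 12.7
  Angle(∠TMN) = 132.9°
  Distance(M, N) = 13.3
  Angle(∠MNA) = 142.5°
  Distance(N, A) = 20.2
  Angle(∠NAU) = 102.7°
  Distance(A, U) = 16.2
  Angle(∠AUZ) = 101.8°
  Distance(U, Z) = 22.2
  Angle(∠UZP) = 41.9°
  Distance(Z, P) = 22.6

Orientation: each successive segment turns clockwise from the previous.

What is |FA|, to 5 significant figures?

27.669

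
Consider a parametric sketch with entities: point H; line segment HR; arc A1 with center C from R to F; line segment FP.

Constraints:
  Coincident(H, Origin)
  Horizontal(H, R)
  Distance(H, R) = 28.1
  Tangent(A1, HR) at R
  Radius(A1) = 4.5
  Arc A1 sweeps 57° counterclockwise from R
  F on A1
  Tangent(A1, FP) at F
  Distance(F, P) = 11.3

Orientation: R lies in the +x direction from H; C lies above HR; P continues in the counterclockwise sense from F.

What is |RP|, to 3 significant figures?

15.2

H is at the origin; H and R share the same y with |HR| = 28.1 and R on the +x side, so R = (28.1, 0.00). A1 meets HR tangentially, so CR is at right angles to HR, so C = R + (0, 4.5) = (28.1, 4.50). On A1, R sits at bearing -90° from C; a 57° counterclockwise sweep puts F at bearing -33°, so F = C + 4.5·(cos -33°, sin -33°) = (31.9, 2.05). Tangency of A1 to FP means the radius CF is perpendicular to FP, so FP runs along (−sin -33°, cos -33°); with |FP| = 11.3, P = (38.0, 11.5). Then |RP| = |P − R| = 15.2.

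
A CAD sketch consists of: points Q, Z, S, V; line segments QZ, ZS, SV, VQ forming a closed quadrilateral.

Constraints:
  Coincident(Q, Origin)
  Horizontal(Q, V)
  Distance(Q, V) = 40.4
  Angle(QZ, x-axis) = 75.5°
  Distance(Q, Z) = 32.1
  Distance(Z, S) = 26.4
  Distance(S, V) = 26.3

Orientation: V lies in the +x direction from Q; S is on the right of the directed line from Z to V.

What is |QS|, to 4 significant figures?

15.69

Checks: |ZS| = 26.40 ✓; |SV| = 26.30 ✓.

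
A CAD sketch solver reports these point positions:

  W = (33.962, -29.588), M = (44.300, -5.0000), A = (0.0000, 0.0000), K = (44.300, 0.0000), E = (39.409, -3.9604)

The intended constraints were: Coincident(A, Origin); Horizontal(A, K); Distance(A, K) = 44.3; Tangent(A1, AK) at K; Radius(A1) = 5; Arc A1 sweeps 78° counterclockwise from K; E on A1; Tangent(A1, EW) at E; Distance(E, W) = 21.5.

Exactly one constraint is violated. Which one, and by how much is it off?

Distance(E, W) = 21.5 — off by 4.70.

A = (0.00, 0.00) ✓; A.y = 0.00, K.y = 0.00 ✓; |AK| = 44.30 ✓; ∠(MK, KA) = 90.00° ✓; |MK| = 5.000 ✓; bearing(M→E) − bearing(M→K) = 78.00° ✓; |ME| = 5.000 ✓; ∠(ME, EW) = 90.00° ✓; |EW| = 26.20 ✗.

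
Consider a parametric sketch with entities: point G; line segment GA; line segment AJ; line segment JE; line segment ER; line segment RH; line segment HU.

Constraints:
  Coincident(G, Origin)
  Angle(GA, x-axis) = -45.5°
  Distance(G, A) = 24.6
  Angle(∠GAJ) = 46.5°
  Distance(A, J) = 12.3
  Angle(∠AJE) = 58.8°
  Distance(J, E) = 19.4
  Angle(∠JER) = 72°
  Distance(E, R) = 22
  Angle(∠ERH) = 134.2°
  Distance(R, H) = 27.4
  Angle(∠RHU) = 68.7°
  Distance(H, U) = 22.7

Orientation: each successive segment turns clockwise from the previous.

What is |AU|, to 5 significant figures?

20.294

G is at the origin; GA runs at -45.5° with length 24.6, so A = (17.242, -17.546). ∠GAJ = 46.5° gives AJ at -179.00° from the x-axis; with |AJ| = 12.3, J = (4.9442, -17.761). ∠AJE = 58.8° gives JE at 59.800° from the x-axis; with |JE| = 19.4, E = (14.703, -0.99369). ∠JER = 72.0° gives ER at -48.200° from the x-axis; with |ER| = 22.0, R = (29.367, -17.394). ∠ERH = 134.2° gives RH at -94.000° from the x-axis; with |RH| = 27.4, H = (27.455, -44.727). ∠RHU = 68.7° gives HU at 154.70° from the x-axis; with |HU| = 22.7, U = (6.9325, -35.026). Then |AU| = |U − A| = 20.294.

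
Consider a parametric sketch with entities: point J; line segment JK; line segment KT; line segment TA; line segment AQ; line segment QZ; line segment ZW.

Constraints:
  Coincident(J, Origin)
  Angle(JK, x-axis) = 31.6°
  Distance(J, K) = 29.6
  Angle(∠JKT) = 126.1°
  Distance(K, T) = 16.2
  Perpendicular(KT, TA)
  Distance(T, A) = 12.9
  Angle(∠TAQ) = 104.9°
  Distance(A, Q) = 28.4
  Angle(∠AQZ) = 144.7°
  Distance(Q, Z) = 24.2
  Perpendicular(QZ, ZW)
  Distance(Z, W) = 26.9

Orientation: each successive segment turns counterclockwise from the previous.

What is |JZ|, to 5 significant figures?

20.480

∠TAQ = 104.9° gives AQ at -109.40° from the x-axis; with |AQ| = 28.4, Q = (4.1885, 5.8846). ∠AQZ = 144.7° gives QZ at -74.100° from the x-axis; with |QZ| = 24.2, Z = (10.818, -17.389). Then |JZ| = |Z − J| = 20.480.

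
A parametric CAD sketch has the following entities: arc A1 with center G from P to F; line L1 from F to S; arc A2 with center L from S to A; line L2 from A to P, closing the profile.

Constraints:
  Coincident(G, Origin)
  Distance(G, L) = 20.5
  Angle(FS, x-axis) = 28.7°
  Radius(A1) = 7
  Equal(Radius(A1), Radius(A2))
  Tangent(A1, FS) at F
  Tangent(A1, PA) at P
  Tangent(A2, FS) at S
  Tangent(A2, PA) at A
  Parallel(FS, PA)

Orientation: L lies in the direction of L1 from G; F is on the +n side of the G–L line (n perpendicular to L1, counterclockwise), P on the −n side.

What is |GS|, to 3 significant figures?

21.7

The slot axis is L1's direction at 28.7°, so u = (cos 28.7°, sin 28.7°) = (0.877, 0.480) and n = (−sin 28.7°, cos 28.7°) = (-0.480, 0.877). G is at the origin and L lies 20.5 along u from G, so L = 20.5·u = (18.0, 9.84). Tangency of A1 to both parallel lines with radius 7.0 puts F and P at G ± 7.0·n: F = (-3.36, 6.14), P = (3.36, -6.14). Equal radii place S and A the same way about L: S = L + 7.0·n = (14.6, 16.0), A = L − 7.0·n = (21.3, 3.70). Then |GS| = |S − G| = 21.7.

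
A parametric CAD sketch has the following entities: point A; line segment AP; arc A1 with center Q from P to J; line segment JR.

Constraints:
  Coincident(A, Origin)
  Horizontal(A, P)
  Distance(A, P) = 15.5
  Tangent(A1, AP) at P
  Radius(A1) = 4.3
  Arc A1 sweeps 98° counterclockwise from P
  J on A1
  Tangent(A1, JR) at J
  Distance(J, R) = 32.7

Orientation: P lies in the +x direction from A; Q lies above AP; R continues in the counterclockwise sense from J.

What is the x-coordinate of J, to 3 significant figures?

19.8

A is at the origin; AP is horizontal with |AP| = 15.5 and P on the +x side, so P = (15.5, 0.00). The tangent condition forces QP to be normal to AP, so Q = P + (0, 4.3) = (15.5, 4.30). On A1, P sits at bearing -90° from Q; a 98° counterclockwise sweep puts J at bearing 8°, so J = Q + 4.3·(cos 8°, sin 8°) = (19.8, 4.90). So J.x = 19.8.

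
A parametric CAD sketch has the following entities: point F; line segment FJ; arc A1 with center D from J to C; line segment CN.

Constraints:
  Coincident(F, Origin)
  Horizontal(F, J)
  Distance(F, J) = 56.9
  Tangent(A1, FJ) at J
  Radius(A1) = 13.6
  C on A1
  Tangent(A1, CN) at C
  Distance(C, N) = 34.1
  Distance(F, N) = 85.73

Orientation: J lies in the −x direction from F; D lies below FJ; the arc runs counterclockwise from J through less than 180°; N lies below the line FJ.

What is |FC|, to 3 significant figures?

71.7

Checks: F = (0.00, 0.00) ✓; |DC| = 13.60 ✓; ∠(DC, CN) = 90.00° ✓; |CN| = 34.10 ✓; |FN| = 85.73 ✓.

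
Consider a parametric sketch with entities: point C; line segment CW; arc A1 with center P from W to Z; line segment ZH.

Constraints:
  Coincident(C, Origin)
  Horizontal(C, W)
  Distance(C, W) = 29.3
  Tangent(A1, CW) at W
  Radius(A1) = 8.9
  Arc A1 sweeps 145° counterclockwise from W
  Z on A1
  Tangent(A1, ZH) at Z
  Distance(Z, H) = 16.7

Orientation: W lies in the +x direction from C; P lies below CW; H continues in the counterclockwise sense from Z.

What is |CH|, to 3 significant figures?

45.8

On A1, W sits at bearing 90° from P; a 145° counterclockwise sweep puts Z at bearing 235°, so Z = P + 8.9·(cos 235°, sin 235°) = (24.2, -16.2). Tangency of A1 to ZH means the radius PZ is perpendicular to ZH, so ZH runs along (−sin 235°, cos 235°); with |ZH| = 16.7, H = (37.9, -25.8). Then |CH| = |H − C| = 45.8.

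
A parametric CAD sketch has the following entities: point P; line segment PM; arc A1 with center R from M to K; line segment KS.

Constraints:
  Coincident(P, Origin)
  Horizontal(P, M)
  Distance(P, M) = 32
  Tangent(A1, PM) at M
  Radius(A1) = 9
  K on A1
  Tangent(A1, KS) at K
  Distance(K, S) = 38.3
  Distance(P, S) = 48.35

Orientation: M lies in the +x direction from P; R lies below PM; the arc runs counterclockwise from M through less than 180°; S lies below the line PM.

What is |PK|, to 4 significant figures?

24.32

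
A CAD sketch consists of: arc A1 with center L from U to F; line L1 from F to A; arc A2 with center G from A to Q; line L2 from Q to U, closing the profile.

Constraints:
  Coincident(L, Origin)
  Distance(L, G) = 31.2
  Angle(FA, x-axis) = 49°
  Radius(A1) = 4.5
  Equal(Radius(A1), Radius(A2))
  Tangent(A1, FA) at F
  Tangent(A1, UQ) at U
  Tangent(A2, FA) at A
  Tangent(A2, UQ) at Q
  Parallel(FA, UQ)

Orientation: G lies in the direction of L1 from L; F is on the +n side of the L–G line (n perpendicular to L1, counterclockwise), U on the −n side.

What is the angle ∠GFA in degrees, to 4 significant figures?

8.207°

The slot axis is L1's direction at 49.0°, so u = (cos 49.0°, sin 49.0°) = (0.6561, 0.7547) and n = (−sin 49.0°, cos 49.0°) = (-0.7547, 0.6561). L is at the origin and G lies 31.2 along u from L, so G = 31.2·u = (20.47, 23.55). Tangency of A1 to both parallel lines with radius 4.5 puts F and U at L ± 4.5·n: F = (-3.396, 2.952), U = (3.396, -2.952). Equal radii place A and Q the same way about G: A = G + 4.5·n = (17.07, 26.50), Q = G − 4.5·n = (23.87, 20.59). Then cos ∠GFA = FG·FA / (|FG||FA|), giving 8.207°.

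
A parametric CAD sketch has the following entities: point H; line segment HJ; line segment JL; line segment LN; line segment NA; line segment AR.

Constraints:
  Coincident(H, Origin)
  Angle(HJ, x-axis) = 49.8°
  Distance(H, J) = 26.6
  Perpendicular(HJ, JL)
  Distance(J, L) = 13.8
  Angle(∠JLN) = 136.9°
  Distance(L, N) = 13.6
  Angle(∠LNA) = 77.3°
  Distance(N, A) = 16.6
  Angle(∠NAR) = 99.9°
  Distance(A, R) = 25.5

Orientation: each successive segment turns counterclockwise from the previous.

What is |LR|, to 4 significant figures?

21.55

H is at the origin; HJ runs at 49.8° with length 26.6, so J = (17.17, 20.32). HJ is perpendicular to JL, so JL runs at 139.8°; with |JL| = 13.8, L = (6.629, 29.22). ∠JLN = 136.9° gives LN at -177.1° from the x-axis; with |LN| = 13.6, N = (-6.954, 28.54). ∠LNA = 77.3° gives NA at -74.40° from the x-axis; with |NA| = 16.6, A = (-2.490, 12.55). ∠NAR = 99.9° gives AR at 5.700° from the x-axis; with |AR| = 25.5, R = (22.88, 15.08). Then |LR| = |R − L| = 21.55.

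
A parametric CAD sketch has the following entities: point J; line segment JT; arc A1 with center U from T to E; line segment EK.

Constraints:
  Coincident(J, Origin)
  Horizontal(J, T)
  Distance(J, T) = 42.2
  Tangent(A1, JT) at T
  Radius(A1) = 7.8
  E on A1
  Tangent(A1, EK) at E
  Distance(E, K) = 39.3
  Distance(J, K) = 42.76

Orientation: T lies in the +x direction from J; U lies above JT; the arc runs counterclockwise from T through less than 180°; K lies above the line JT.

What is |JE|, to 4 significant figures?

49.20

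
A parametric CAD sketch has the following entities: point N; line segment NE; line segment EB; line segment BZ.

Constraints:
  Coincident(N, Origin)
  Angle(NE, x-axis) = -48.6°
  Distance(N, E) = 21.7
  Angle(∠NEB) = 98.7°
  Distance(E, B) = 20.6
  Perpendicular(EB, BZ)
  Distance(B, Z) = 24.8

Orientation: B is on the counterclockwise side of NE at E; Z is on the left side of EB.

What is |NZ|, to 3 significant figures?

24.1

∠NEB = 98.7°, so EB runs at -48.6° + (180° − 98.7°) = 32.7° from the x-axis; with |EB| = 20.6, B = E + 20.6·(cos 32.7°, sin 32.7°) = (31.7, -5.15). EB ⟂ BZ; with |BZ| = 24.8 on the left of EB, Z = B + 24.8·(-0.540, 0.842) = (18.3, 15.7). Then |NZ| = |Z − N| = 24.1.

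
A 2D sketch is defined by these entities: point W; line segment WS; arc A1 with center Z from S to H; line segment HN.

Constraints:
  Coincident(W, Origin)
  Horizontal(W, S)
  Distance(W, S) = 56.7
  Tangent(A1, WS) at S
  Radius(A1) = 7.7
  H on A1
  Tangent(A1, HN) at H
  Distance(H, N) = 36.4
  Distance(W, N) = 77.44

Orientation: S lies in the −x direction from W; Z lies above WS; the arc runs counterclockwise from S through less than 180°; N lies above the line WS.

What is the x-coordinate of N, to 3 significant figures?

-63.5

Checks: W.y = 0.00, S.y = 0.00 ✓; |ZH| = 7.700 ✓; ∠(ZH, HN) = 90.00° ✓; |HN| = 36.40 ✓; |WN| = 77.44 ✓.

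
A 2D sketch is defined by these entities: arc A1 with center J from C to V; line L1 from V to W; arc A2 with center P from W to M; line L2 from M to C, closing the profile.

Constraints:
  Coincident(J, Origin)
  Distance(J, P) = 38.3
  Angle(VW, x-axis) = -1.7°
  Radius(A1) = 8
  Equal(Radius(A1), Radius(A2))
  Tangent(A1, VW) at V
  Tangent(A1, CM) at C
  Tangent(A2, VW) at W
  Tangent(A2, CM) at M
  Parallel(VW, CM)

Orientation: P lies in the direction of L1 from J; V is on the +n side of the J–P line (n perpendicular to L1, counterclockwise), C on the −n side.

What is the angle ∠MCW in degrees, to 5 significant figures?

22.673°

The slot axis is L1's direction at -1.7°, so u = (cos -1.7°, sin -1.7°) = (0.99956, -0.029666) and n = (−sin -1.7°, cos -1.7°) = (0.029666, 0.99956). J is at the origin and P lies 38.3 along u from J, so P = 38.3·u = (38.283, -1.1362). Tangency of A1 to both parallel lines with radius 8.0 puts V and C at J ± 8.0·n: V = (0.23733, 7.9965), C = (-0.23733, -7.9965). Equal radii place W and M the same way about P: W = P + 8.0·n = (38.520, 6.8603), M = P − 8.0·n = (38.046, -9.1327). Then cos ∠MCW = CM·CW / (|CM||CW|), giving 22.673°.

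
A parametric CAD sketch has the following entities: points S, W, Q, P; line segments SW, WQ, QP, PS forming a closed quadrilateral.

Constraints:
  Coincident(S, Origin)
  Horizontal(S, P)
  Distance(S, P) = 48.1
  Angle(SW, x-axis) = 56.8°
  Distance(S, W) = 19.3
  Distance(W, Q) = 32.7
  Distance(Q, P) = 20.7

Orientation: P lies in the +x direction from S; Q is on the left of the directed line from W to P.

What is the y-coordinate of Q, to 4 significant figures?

20.07

Checks: |WQ| = 32.70 ✓; |QP| = 20.70 ✓.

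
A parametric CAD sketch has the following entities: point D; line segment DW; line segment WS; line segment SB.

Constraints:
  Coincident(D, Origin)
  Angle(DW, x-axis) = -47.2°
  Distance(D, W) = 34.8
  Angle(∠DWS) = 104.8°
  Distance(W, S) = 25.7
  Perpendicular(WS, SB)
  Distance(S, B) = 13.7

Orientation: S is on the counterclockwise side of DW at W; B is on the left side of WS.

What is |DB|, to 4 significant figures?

39.93

∠DWS = 104.8°, so WS runs at -47.2° + (180° − 104.8°) = 28.00° from the x-axis; with |WS| = 25.7, S = W + 25.7·(cos 28.00°, sin 28.00°) = (46.34, -13.47). WS ⟂ SB; with |SB| = 13.7 on the left of WS, B = S + 13.7·(-0.4695, 0.8829) = (39.90, -1.372). Then |DB| = |B − D| = 39.93.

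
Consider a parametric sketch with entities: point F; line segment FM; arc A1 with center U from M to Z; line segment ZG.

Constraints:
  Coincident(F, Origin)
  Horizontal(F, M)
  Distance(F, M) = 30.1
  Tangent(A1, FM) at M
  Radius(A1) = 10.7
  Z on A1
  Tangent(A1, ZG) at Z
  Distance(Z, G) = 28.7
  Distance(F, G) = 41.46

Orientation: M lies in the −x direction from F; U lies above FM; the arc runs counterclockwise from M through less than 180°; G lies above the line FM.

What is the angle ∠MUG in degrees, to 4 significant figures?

153.4°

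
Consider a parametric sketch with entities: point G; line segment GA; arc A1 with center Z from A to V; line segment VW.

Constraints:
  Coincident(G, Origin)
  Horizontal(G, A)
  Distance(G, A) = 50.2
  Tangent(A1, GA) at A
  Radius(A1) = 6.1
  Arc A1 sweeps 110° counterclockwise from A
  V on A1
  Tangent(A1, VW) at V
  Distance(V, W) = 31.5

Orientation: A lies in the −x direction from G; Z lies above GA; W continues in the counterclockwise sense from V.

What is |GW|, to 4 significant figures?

66.93

On A1, A sits at bearing -90° from Z; a 110° counterclockwise sweep puts V at bearing 20°, so V = Z + 6.1·(cos 20°, sin 20°) = (-44.47, 8.186). The tangent condition forces ZV to be normal to VW, so VW runs along (−sin 20°, cos 20°); with |VW| = 31.5, W = (-55.24, 37.79). Then |GW| = |W − G| = 66.93.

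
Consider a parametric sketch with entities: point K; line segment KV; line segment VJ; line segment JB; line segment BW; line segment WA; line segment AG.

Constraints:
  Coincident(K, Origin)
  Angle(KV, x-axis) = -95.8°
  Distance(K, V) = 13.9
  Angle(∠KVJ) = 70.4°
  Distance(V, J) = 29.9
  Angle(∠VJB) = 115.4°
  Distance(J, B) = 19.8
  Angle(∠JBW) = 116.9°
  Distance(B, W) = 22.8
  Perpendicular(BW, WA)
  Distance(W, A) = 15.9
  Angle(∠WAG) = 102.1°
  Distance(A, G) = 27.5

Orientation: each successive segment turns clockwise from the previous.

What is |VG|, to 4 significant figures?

23.79

The perpendicularity gives WA at right angles to BW, so WA runs at -63.10°; with |WA| = 15.9, A = (-0.8877, 14.93). ∠WAG = 102.1° gives AG at -141.0° from the x-axis; with |AG| = 27.5, G = (-22.26, -2.374). Then |VG| = |G − V| = 23.79.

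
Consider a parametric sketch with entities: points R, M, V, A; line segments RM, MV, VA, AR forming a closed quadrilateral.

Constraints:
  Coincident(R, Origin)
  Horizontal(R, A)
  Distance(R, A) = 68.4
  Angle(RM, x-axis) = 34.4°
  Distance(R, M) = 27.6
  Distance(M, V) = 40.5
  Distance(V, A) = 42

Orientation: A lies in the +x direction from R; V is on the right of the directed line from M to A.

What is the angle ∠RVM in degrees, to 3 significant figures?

39.6°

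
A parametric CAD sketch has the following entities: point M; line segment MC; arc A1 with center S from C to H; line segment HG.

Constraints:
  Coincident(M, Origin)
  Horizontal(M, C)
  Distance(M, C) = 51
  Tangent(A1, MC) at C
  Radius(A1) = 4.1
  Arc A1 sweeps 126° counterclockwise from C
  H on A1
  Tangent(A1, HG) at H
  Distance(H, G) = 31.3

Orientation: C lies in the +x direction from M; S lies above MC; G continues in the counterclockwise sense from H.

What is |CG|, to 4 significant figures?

35.22

M is at the origin; M and C share the same y with |MC| = 51.0 and C on the +x side, so C = (51.00, 0.000). The tangent condition forces SC to be normal to MC, so S = C + (0, 4.1) = (51.00, 4.100). On A1, C sits at bearing -90° from S; a 126° counterclockwise sweep puts H at bearing 36°, so H = S + 4.1·(cos 36°, sin 36°) = (54.32, 6.510). Tangency of A1 to HG means the radius SH is perpendicular to HG, so HG runs along (−sin 36°, cos 36°); with |HG| = 31.3, G = (35.92, 31.83). Then |CG| = |G − C| = 35.22.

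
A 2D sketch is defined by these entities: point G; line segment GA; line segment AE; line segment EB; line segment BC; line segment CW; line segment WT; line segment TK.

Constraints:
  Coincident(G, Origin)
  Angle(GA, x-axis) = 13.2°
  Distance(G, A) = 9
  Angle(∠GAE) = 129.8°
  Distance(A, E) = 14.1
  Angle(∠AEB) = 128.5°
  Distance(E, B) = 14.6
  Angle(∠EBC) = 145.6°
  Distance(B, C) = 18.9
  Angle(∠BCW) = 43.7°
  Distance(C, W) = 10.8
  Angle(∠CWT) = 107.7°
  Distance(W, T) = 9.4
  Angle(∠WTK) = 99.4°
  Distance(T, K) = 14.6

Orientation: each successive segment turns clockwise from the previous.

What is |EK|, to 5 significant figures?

27.412

∠CWT = 107.7° gives WT at 28.500° from the x-axis; with |WT| = 9.4, T = (16.376, -21.800). ∠WTK = 99.4° gives TK at -52.100° from the x-axis; with |TK| = 14.6, K = (25.345, -33.321). Then |EK| = |K − E| = 27.412.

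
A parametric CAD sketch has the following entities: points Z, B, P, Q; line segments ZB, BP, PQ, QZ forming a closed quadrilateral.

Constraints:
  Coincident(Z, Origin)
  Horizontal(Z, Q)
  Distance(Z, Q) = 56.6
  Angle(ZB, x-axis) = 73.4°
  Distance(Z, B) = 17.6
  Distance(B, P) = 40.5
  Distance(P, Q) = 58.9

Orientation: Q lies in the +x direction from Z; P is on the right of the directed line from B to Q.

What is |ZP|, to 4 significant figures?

23.71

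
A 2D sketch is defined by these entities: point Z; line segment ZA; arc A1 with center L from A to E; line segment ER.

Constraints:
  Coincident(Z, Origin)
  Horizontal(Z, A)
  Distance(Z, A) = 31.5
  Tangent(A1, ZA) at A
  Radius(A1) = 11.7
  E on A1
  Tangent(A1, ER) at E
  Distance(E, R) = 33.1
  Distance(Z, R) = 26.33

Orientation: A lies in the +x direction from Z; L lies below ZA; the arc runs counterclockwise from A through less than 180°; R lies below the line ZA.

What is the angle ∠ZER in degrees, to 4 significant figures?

52.12°

Checks: |LA| = 11.70 ✓; |LE| = 11.70 ✓; ∠(LE, ER) = 90.00° ✓; |ER| = 33.10 ✓; |ZR| = 26.33 ✓.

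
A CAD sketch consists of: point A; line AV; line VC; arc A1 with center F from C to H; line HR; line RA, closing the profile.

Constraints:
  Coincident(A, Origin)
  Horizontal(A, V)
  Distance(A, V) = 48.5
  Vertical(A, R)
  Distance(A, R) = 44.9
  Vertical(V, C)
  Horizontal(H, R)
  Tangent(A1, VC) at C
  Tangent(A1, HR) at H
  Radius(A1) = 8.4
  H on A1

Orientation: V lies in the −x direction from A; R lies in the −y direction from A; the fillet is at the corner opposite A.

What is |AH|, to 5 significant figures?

60.200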